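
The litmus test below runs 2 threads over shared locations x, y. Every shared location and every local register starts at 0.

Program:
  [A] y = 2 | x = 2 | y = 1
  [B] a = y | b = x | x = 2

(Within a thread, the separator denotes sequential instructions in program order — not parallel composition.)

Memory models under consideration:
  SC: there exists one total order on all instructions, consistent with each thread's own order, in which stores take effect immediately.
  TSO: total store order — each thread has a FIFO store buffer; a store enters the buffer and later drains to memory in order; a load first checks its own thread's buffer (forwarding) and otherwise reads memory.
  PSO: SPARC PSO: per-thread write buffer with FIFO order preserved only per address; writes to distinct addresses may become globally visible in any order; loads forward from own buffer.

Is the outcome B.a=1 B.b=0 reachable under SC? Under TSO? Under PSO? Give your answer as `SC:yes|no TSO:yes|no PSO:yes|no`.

SC:no TSO:no PSO:yes

outcome vector order: (B.a,B.b)
under SC → (0,0); (0,2); (1,2); (2,0); (2,2)
under TSO → (0,0); (0,2); (1,2); (2,0); (2,2)
under PSO → (0,0); (0,2); (1,0); (1,2); (2,0); (2,2)
target (1,0) ∈ {PSO}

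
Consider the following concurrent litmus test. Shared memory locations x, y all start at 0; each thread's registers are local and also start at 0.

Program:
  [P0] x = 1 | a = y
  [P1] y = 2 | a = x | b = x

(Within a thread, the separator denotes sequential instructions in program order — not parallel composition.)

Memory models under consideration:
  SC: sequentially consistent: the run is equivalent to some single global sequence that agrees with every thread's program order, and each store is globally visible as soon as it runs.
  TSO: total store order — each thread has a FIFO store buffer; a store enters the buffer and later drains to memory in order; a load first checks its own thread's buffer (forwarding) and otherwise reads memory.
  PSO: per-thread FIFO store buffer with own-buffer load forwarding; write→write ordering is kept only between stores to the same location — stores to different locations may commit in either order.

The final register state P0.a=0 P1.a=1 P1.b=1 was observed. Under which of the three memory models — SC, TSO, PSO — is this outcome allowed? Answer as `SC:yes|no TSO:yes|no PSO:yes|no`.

outcome vector order: (P0.a,P1.a,P1.b)
SC (4): 011, 200, 201, 211
TSO (6): 000, 001, 011, 200, 201, 211
PSO (6): 000, 001, 011, 200, 201, 211
target 011 ∈ {SC,TSO,PSO}

SC:yes TSO:yes PSO:yes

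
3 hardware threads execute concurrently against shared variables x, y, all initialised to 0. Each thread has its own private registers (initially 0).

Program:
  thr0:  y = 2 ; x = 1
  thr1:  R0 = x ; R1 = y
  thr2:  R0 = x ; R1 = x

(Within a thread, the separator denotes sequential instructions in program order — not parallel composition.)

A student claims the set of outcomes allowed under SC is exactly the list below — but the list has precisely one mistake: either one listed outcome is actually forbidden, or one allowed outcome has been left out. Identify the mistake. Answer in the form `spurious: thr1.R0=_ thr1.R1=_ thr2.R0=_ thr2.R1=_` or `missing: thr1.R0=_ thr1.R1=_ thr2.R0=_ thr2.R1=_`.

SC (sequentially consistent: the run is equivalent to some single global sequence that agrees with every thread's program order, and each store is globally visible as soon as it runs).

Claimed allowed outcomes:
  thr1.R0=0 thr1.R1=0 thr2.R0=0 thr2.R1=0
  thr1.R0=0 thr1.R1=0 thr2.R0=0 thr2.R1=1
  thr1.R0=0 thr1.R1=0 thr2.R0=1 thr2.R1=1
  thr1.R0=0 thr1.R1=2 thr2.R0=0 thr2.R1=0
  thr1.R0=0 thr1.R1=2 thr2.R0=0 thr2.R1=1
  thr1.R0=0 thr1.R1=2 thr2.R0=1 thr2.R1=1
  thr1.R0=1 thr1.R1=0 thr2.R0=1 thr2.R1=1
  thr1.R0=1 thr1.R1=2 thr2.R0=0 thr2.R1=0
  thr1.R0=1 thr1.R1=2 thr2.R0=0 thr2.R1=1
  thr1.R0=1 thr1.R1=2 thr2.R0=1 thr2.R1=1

outcome vector order: (thr1.R0,thr1.R1,thr2.R0,thr2.R1)
under SC → <0 0 0 0>; <0 0 0 1>; <0 0 1 1>; <0 2 0 0>; <0 2 0 1>; <0 2 1 1>; <1 2 0 0>; <1 2 0 1>; <1 2 1 1>
claimed∖SC = {<1 0 1 1>}

spurious: thr1.R0=1 thr1.R1=0 thr2.R0=1 thr2.R1=1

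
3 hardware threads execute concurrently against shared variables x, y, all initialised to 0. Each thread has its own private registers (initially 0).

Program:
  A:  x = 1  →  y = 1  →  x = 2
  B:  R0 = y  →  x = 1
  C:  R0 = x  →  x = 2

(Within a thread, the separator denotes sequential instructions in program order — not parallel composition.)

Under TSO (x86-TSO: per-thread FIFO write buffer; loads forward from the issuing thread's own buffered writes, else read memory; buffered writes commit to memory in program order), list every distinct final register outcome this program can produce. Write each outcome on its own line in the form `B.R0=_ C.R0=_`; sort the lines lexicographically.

outcome vector order: (B.R0,C.R0)
|TSO outcomes| = 6

B.R0=0 C.R0=0
B.R0=0 C.R0=1
B.R0=0 C.R0=2
B.R0=1 C.R0=0
B.R0=1 C.R0=1
B.R0=1 C.R0=2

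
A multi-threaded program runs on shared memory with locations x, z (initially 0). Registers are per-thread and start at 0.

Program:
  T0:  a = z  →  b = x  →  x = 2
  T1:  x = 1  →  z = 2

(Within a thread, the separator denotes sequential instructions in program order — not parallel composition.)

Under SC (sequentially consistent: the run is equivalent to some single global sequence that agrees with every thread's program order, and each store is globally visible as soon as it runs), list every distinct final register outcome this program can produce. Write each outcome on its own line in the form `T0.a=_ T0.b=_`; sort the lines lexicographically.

outcome vector order: (T0.a,T0.b)
|SC outcomes| = 3

T0.a=0 T0.b=0
T0.a=0 T0.b=1
T0.a=2 T0.b=1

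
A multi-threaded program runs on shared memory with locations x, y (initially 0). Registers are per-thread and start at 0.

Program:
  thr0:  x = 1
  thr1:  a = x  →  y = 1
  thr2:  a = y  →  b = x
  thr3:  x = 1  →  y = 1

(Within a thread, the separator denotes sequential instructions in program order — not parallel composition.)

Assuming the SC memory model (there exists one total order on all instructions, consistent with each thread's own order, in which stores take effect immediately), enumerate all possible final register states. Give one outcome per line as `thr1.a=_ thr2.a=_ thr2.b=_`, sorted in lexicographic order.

outcome vector order: (thr1.a,thr2.a,thr2.b)
|SC outcomes| = 7

thr1.a=0 thr2.a=0 thr2.b=0
thr1.a=0 thr2.a=0 thr2.b=1
thr1.a=0 thr2.a=1 thr2.b=0
thr1.a=0 thr2.a=1 thr2.b=1
thr1.a=1 thr2.a=0 thr2.b=0
thr1.a=1 thr2.a=0 thr2.b=1
thr1.a=1 thr2.a=1 thr2.b=1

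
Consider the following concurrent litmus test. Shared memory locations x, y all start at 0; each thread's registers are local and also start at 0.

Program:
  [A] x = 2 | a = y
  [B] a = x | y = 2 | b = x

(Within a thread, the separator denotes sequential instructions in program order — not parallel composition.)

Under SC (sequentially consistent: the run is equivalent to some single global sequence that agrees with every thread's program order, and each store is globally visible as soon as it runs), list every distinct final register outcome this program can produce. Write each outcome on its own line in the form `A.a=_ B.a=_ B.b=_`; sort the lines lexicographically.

A.a=0 B.a=0 B.b=2
A.a=0 B.a=2 B.b=2
A.a=2 B.a=0 B.b=0
A.a=2 B.a=0 B.b=2
A.a=2 B.a=2 B.b=2

outcome vector order: (A.a,B.a,B.b)
|SC outcomes| = 5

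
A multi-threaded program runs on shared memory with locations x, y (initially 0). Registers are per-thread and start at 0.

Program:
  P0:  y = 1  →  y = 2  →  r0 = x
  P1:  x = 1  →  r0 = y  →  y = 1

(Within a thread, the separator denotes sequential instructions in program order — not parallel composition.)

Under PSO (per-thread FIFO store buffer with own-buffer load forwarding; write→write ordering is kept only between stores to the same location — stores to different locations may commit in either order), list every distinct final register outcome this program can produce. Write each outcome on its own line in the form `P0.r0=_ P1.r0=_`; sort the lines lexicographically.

outcome vector order: (P0.r0,P1.r0)
|PSO outcomes| = 6

P0.r0=0 P1.r0=0
P0.r0=0 P1.r0=1
P0.r0=0 P1.r0=2
P0.r0=1 P1.r0=0
P0.r0=1 P1.r0=1
P0.r0=1 P1.r0=2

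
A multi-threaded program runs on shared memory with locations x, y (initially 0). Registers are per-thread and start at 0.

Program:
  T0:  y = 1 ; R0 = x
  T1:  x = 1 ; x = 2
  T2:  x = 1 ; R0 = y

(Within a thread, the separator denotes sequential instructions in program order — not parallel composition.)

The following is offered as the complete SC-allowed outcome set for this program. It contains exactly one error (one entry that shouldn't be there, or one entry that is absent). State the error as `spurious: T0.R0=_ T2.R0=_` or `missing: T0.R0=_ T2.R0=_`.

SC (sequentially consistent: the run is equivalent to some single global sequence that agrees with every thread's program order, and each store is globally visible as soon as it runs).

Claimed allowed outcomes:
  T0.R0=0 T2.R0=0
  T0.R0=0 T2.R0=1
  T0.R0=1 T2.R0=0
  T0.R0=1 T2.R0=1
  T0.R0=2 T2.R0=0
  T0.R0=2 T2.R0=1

spurious: T0.R0=0 T2.R0=0

outcome vector order: (T0.R0,T2.R0)
under SC → <0 1>, <1 0>, <1 1>, <2 0>, <2 1>
claimed∖SC = {<0 0>}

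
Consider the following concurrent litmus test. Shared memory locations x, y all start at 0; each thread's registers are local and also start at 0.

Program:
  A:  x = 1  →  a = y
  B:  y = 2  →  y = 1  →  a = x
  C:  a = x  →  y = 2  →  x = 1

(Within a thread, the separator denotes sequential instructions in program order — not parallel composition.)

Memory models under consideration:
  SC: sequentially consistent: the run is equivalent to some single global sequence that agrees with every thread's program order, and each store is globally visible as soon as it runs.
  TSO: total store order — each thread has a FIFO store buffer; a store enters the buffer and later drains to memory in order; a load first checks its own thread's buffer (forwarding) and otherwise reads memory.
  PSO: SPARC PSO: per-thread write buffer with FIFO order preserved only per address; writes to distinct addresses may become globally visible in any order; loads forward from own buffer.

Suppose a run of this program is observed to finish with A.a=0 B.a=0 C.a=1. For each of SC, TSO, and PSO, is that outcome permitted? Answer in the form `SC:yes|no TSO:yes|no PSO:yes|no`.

SC:no TSO:yes PSO:yes

outcome vector order: (A.a,B.a,C.a)
under SC → 010; 011; 100; 101; 110; 111; 200; 201; 210; 211
under TSO → 000; 001; 010; 011; 100; 101; 110; 111; 200; 201; 210; 211
under PSO → 000; 001; 010; 011; 100; 101; 110; 111; 200; 201; 210; 211
target 001 ∈ {TSO,PSO}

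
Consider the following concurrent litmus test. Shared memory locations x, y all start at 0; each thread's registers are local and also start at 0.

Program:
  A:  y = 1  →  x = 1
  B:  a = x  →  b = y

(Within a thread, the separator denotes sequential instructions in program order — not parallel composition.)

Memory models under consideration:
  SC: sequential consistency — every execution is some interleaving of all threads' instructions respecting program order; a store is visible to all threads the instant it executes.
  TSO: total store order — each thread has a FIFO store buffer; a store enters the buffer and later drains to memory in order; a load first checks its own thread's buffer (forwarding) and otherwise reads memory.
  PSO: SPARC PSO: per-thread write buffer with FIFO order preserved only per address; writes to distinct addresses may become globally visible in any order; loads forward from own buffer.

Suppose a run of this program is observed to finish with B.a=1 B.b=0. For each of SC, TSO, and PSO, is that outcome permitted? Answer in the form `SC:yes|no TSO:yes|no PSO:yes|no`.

SC:no TSO:no PSO:yes

outcome vector order: (B.a,B.b)
[SC] allowed = {0/0 0/1 1/1}
[TSO] allowed = {0/0 0/1 1/1}
[PSO] allowed = {0/0 0/1 1/0 1/1}
target 1/0 ∈ {PSO}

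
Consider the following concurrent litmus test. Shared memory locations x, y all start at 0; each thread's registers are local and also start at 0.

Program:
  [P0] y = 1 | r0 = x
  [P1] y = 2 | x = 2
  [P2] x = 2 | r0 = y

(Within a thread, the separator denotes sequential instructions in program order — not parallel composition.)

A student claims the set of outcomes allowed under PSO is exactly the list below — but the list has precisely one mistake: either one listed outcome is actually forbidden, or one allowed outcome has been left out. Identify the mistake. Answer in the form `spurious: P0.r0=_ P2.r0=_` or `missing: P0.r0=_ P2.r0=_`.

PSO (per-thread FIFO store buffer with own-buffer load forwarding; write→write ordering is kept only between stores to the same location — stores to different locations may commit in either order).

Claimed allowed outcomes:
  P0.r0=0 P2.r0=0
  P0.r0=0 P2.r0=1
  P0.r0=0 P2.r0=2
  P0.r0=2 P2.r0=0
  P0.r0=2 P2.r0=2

outcome vector order: (P0.r0,P2.r0)
PSO: 6 outcomes — {00; 01; 02; 20; 21; 22}
PSO∖claimed = {21}

missing: P0.r0=2 P2.r0=1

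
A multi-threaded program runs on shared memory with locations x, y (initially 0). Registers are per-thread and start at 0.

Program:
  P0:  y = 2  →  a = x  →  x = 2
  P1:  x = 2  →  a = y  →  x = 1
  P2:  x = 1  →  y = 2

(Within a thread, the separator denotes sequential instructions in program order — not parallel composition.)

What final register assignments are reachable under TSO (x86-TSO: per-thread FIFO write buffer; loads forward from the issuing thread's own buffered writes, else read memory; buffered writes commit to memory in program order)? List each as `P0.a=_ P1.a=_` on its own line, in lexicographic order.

P0.a=0 P1.a=0
P0.a=0 P1.a=2
P0.a=1 P1.a=0
P0.a=1 P1.a=2
P0.a=2 P1.a=0
P0.a=2 P1.a=2

outcome vector order: (P0.a,P1.a)
|TSO outcomes| = 6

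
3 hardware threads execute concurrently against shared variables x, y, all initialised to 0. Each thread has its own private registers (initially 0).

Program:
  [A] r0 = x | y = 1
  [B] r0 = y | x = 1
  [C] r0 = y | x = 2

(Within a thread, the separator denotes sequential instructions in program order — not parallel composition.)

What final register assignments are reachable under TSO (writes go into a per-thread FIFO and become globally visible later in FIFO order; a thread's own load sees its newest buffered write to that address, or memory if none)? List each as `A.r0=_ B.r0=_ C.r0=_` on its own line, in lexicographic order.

outcome vector order: (A.r0,B.r0,C.r0)
|TSO outcomes| = 8

A.r0=0 B.r0=0 C.r0=0
A.r0=0 B.r0=0 C.r0=1
A.r0=0 B.r0=1 C.r0=0
A.r0=0 B.r0=1 C.r0=1
A.r0=1 B.r0=0 C.r0=0
A.r0=1 B.r0=0 C.r0=1
A.r0=2 B.r0=0 C.r0=0
A.r0=2 B.r0=1 C.r0=0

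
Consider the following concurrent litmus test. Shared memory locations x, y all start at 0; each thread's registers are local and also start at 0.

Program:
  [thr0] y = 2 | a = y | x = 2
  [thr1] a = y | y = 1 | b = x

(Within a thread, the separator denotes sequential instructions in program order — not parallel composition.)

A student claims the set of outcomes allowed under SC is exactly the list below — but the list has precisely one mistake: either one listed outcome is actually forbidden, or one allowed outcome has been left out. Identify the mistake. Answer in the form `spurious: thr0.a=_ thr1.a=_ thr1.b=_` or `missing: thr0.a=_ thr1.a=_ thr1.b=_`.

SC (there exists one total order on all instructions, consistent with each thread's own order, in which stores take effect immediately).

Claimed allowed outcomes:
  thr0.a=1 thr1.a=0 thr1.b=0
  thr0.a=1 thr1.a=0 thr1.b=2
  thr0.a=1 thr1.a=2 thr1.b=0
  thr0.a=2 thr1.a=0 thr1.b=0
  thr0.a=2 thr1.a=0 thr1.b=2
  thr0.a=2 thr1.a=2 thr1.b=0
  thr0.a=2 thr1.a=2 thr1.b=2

outcome vector order: (thr0.a,thr1.a,thr1.b)
[SC] allowed = {100, 102, 120, 122, 200, 202, 220, 222}
SC∖claimed = {122}

missing: thr0.a=1 thr1.a=2 thr1.b=2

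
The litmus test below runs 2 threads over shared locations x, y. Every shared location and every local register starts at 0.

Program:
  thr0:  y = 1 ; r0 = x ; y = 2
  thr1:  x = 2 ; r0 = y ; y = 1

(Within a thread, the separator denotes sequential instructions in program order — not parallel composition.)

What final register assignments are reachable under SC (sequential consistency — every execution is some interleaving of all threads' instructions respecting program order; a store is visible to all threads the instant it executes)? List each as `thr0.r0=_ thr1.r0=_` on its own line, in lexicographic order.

outcome vector order: (thr0.r0,thr1.r0)
|SC outcomes| = 5

thr0.r0=0 thr1.r0=1
thr0.r0=0 thr1.r0=2
thr0.r0=2 thr1.r0=0
thr0.r0=2 thr1.r0=1
thr0.r0=2 thr1.r0=2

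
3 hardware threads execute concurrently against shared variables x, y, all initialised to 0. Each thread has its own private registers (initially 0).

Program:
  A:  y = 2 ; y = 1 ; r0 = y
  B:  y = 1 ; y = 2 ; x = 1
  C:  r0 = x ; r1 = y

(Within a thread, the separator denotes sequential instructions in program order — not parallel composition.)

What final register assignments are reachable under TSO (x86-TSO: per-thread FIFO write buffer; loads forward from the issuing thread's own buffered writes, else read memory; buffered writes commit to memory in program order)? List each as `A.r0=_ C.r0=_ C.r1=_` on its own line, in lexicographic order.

outcome vector order: (A.r0,C.r0,C.r1)
|TSO outcomes| = 9

A.r0=1 C.r0=0 C.r1=0
A.r0=1 C.r0=0 C.r1=1
A.r0=1 C.r0=0 C.r1=2
A.r0=1 C.r0=1 C.r1=1
A.r0=1 C.r0=1 C.r1=2
A.r0=2 C.r0=0 C.r1=0
A.r0=2 C.r0=0 C.r1=1
A.r0=2 C.r0=0 C.r1=2
A.r0=2 C.r0=1 C.r1=2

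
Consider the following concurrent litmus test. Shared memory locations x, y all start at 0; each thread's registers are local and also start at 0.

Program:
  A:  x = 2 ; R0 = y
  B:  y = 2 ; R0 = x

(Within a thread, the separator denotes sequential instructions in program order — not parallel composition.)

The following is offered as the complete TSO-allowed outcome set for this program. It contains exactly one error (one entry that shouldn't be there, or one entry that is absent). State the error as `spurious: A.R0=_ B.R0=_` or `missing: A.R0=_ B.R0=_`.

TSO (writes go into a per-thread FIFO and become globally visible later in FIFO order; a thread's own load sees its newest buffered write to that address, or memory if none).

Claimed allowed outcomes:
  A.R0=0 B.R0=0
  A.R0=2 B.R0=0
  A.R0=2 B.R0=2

missing: A.R0=0 B.R0=2

outcome vector order: (A.R0,B.R0)
under TSO → (0,0) (0,2) (2,0) (2,2)
TSO∖claimed = {(0,2)}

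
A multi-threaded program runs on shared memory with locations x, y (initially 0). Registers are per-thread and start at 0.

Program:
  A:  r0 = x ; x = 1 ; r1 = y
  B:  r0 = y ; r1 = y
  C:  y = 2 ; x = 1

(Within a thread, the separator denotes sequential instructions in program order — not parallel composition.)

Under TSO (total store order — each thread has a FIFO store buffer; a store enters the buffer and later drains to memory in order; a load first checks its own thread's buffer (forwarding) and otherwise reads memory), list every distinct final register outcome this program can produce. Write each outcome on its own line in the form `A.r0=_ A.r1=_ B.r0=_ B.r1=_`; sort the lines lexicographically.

A.r0=0 A.r1=0 B.r0=0 B.r1=0
A.r0=0 A.r1=0 B.r0=0 B.r1=2
A.r0=0 A.r1=0 B.r0=2 B.r1=2
A.r0=0 A.r1=2 B.r0=0 B.r1=0
A.r0=0 A.r1=2 B.r0=0 B.r1=2
A.r0=0 A.r1=2 B.r0=2 B.r1=2
A.r0=1 A.r1=2 B.r0=0 B.r1=0
A.r0=1 A.r1=2 B.r0=0 B.r1=2
A.r0=1 A.r1=2 B.r0=2 B.r1=2

outcome vector order: (A.r0,A.r1,B.r0,B.r1)
|TSO outcomes| = 9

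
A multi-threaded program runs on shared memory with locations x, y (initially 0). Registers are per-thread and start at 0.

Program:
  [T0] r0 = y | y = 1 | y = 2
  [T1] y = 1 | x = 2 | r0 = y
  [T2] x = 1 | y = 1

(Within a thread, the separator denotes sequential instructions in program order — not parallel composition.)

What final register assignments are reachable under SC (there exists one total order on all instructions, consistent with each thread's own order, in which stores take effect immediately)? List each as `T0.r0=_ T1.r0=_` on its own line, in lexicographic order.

T0.r0=0 T1.r0=1
T0.r0=0 T1.r0=2
T0.r0=1 T1.r0=1
T0.r0=1 T1.r0=2

outcome vector order: (T0.r0,T1.r0)
|SC outcomes| = 4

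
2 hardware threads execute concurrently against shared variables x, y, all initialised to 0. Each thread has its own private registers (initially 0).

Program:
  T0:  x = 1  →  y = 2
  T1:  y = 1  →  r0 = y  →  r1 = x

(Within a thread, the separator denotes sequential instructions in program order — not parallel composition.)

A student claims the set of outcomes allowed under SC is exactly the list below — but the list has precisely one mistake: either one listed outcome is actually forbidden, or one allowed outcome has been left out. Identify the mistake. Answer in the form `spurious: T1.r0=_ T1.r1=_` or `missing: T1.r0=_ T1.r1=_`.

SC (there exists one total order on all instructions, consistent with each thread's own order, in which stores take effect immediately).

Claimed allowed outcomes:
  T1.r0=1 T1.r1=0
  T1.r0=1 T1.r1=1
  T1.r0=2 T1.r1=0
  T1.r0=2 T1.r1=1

outcome vector order: (T1.r0,T1.r1)
under SC → 1/0, 1/1, 2/1
claimed∖SC = {2/0}

spurious: T1.r0=2 T1.r1=0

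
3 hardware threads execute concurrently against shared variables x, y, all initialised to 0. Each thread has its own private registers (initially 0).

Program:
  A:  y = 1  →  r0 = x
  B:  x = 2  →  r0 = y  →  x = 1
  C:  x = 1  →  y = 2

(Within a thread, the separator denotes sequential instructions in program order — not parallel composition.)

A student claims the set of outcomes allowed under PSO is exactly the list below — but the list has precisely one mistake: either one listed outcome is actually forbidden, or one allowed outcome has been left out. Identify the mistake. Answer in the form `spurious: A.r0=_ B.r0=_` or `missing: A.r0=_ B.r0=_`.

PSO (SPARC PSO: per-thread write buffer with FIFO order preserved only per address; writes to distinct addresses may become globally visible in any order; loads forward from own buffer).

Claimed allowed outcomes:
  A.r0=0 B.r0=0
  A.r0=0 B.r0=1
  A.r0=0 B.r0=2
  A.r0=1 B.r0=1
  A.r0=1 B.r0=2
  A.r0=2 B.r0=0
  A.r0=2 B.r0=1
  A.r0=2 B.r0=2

missing: A.r0=1 B.r0=0

outcome vector order: (A.r0,B.r0)
PSO (9): <0 0>; <0 1>; <0 2>; <1 0>; <1 1>; <1 2>; <2 0>; <2 1>; <2 2>
PSO∖claimed = {<1 0>}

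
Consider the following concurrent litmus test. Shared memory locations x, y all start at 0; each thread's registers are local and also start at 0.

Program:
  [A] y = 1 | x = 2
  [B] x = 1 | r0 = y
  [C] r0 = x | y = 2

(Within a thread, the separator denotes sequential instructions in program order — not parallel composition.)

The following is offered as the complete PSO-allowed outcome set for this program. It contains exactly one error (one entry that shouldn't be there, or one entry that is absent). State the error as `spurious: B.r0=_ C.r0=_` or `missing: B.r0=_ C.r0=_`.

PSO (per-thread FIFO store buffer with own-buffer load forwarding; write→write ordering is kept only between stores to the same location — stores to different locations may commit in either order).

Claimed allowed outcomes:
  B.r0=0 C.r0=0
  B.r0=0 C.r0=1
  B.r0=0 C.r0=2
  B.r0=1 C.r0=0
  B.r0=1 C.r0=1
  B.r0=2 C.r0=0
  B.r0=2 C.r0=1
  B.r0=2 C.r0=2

missing: B.r0=1 C.r0=2

outcome vector order: (B.r0,C.r0)
PSO (9): 00; 01; 02; 10; 11; 12; 20; 21; 22
PSO∖claimed = {12}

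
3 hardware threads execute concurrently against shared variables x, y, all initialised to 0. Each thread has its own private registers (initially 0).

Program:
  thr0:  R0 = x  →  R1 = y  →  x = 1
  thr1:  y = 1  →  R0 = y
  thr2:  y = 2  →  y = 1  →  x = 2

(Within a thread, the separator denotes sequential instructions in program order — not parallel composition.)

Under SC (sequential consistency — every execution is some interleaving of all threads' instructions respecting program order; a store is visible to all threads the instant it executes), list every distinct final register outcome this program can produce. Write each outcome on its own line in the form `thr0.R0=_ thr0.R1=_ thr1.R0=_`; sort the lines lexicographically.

thr0.R0=0 thr0.R1=0 thr1.R0=1
thr0.R0=0 thr0.R1=0 thr1.R0=2
thr0.R0=0 thr0.R1=1 thr1.R0=1
thr0.R0=0 thr0.R1=1 thr1.R0=2
thr0.R0=0 thr0.R1=2 thr1.R0=1
thr0.R0=0 thr0.R1=2 thr1.R0=2
thr0.R0=2 thr0.R1=1 thr1.R0=1
thr0.R0=2 thr0.R1=1 thr1.R0=2

outcome vector order: (thr0.R0,thr0.R1,thr1.R0)
|SC outcomes| = 8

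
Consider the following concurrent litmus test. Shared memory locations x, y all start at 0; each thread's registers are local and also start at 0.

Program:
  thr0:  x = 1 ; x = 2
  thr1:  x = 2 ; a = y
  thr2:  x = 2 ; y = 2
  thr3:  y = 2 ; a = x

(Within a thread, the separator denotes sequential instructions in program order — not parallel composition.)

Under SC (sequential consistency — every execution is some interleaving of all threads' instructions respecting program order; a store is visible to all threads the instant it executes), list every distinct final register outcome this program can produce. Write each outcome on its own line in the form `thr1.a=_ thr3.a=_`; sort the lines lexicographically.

thr1.a=0 thr3.a=1
thr1.a=0 thr3.a=2
thr1.a=2 thr3.a=0
thr1.a=2 thr3.a=1
thr1.a=2 thr3.a=2

outcome vector order: (thr1.a,thr3.a)
|SC outcomes| = 5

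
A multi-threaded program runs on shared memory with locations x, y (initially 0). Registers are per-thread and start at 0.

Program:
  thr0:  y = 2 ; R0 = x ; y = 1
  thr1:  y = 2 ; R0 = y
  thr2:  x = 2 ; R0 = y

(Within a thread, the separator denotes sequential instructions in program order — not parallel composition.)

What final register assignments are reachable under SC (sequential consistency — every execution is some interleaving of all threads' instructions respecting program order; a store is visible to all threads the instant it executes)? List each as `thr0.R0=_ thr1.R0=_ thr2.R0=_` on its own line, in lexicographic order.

outcome vector order: (thr0.R0,thr1.R0,thr2.R0)
|SC outcomes| = 10

thr0.R0=0 thr1.R0=1 thr2.R0=1
thr0.R0=0 thr1.R0=1 thr2.R0=2
thr0.R0=0 thr1.R0=2 thr2.R0=1
thr0.R0=0 thr1.R0=2 thr2.R0=2
thr0.R0=2 thr1.R0=1 thr2.R0=0
thr0.R0=2 thr1.R0=1 thr2.R0=1
thr0.R0=2 thr1.R0=1 thr2.R0=2
thr0.R0=2 thr1.R0=2 thr2.R0=0
thr0.R0=2 thr1.R0=2 thr2.R0=1
thr0.R0=2 thr1.R0=2 thr2.R0=2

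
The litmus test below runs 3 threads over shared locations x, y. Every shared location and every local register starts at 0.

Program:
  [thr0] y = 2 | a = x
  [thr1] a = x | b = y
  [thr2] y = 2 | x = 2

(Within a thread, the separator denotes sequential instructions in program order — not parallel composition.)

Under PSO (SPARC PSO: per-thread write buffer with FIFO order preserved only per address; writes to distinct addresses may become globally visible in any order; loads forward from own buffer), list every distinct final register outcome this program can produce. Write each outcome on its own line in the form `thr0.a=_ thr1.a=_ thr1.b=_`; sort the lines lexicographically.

outcome vector order: (thr0.a,thr1.a,thr1.b)
|PSO outcomes| = 8

thr0.a=0 thr1.a=0 thr1.b=0
thr0.a=0 thr1.a=0 thr1.b=2
thr0.a=0 thr1.a=2 thr1.b=0
thr0.a=0 thr1.a=2 thr1.b=2
thr0.a=2 thr1.a=0 thr1.b=0
thr0.a=2 thr1.a=0 thr1.b=2
thr0.a=2 thr1.a=2 thr1.b=0
thr0.a=2 thr1.a=2 thr1.b=2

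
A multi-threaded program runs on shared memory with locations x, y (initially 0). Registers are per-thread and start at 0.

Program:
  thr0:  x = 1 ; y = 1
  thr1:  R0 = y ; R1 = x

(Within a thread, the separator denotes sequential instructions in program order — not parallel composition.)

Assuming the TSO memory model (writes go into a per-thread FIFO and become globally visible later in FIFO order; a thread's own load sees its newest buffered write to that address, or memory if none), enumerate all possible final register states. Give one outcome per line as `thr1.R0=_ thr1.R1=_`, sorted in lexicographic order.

outcome vector order: (thr1.R0,thr1.R1)
|TSO outcomes| = 3

thr1.R0=0 thr1.R1=0
thr1.R0=0 thr1.R1=1
thr1.R0=1 thr1.R1=1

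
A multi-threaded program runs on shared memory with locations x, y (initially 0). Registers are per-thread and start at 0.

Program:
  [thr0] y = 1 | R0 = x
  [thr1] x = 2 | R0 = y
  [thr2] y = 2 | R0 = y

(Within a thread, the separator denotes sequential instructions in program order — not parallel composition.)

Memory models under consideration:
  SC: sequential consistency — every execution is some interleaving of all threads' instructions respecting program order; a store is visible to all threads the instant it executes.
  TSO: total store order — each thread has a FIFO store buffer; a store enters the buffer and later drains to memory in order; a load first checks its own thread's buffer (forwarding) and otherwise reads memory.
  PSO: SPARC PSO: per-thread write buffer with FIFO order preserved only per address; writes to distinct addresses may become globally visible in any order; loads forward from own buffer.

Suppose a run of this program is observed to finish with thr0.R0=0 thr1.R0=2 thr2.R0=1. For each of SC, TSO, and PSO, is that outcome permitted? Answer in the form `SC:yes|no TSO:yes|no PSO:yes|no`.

outcome vector order: (thr0.R0,thr1.R0,thr2.R0)
SC: 9 outcomes — {0/1/1; 0/1/2; 0/2/2; 2/0/1; 2/0/2; 2/1/1; 2/1/2; 2/2/1; 2/2/2}
TSO: 12 outcomes — {0/0/1; 0/0/2; 0/1/1; 0/1/2; 0/2/1; 0/2/2; 2/0/1; 2/0/2; 2/1/1; 2/1/2; 2/2/1; 2/2/2}
PSO: 12 outcomes — {0/0/1; 0/0/2; 0/1/1; 0/1/2; 0/2/1; 0/2/2; 2/0/1; 2/0/2; 2/1/1; 2/1/2; 2/2/1; 2/2/2}
target 0/2/1 ∈ {TSO,PSO}

SC:no TSO:yes PSO:yes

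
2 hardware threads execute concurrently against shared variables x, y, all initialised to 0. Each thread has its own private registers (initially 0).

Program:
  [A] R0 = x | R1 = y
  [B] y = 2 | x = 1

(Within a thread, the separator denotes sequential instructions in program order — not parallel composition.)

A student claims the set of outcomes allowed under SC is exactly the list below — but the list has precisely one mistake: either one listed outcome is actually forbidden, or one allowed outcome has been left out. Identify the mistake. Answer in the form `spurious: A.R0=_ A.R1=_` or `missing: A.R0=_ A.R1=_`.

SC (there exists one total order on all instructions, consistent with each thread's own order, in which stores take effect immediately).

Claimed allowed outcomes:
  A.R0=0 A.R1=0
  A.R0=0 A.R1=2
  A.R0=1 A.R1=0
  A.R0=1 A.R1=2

spurious: A.R0=1 A.R1=0

outcome vector order: (A.R0,A.R1)
SC (3): 0/0 0/2 1/2
claimed∖SC = {1/0}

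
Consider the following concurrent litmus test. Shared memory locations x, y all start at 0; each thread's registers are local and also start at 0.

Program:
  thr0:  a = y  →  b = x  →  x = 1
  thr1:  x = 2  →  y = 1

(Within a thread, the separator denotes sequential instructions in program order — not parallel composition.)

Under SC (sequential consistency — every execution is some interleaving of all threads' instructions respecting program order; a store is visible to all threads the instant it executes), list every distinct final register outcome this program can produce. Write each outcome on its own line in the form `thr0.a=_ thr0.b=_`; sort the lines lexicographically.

outcome vector order: (thr0.a,thr0.b)
|SC outcomes| = 3

thr0.a=0 thr0.b=0
thr0.a=0 thr0.b=2
thr0.a=1 thr0.b=2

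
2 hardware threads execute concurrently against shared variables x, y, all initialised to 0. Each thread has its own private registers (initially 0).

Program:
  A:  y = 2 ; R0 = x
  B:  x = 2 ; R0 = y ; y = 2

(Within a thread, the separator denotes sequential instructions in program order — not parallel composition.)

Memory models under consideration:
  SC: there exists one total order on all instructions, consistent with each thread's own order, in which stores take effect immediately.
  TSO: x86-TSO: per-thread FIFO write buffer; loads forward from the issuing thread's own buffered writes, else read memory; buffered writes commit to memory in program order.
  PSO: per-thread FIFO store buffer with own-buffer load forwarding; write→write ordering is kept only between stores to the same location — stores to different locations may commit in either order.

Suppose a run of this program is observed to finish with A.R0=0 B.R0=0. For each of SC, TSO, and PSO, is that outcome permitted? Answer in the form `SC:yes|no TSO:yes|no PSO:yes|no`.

outcome vector order: (A.R0,B.R0)
[SC] allowed = {02 20 22}
[TSO] allowed = {00 02 20 22}
[PSO] allowed = {00 02 20 22}
target 00 ∈ {TSO,PSO}

SC:no TSO:yes PSO:yes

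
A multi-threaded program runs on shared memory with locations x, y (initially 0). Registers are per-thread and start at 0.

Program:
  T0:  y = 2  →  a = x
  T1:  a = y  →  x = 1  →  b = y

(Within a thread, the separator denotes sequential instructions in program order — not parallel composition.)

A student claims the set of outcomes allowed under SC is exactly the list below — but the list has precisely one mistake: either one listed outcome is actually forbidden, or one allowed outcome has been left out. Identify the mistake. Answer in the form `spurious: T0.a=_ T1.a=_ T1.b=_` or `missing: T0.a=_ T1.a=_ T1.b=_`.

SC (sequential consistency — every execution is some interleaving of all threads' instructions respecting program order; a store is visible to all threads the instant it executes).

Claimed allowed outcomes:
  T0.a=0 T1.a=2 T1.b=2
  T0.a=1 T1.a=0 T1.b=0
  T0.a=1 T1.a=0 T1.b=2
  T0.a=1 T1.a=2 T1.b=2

missing: T0.a=0 T1.a=0 T1.b=2

outcome vector order: (T0.a,T1.a,T1.b)
SC: 5 outcomes — {002; 022; 100; 102; 122}
SC∖claimed = {002}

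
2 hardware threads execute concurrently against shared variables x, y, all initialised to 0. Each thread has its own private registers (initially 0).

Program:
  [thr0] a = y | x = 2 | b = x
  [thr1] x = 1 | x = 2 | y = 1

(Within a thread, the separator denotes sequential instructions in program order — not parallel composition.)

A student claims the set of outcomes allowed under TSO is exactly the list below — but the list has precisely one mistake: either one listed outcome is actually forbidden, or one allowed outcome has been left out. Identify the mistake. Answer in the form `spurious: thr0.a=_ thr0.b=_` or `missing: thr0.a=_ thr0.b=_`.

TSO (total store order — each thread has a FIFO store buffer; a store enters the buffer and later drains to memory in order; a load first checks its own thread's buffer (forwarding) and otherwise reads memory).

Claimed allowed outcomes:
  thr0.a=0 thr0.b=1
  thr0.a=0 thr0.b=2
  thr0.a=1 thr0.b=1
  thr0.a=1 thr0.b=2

outcome vector order: (thr0.a,thr0.b)
TSO (3): 01, 02, 12
claimed∖TSO = {11}

spurious: thr0.a=1 thr0.b=1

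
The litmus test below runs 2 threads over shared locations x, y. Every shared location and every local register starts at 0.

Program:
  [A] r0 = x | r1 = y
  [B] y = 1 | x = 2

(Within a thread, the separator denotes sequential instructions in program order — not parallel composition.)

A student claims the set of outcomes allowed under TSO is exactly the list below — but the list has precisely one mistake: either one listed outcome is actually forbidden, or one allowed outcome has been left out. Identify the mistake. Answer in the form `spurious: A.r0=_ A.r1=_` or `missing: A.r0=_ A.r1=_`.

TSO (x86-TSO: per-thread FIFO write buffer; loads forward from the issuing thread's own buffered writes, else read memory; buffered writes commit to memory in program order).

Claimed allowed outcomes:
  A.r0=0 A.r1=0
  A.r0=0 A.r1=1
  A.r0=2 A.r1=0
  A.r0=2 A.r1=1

spurious: A.r0=2 A.r1=0

outcome vector order: (A.r0,A.r1)
TSO (3): <0 0>; <0 1>; <2 1>
claimed∖TSO = {<2 0>}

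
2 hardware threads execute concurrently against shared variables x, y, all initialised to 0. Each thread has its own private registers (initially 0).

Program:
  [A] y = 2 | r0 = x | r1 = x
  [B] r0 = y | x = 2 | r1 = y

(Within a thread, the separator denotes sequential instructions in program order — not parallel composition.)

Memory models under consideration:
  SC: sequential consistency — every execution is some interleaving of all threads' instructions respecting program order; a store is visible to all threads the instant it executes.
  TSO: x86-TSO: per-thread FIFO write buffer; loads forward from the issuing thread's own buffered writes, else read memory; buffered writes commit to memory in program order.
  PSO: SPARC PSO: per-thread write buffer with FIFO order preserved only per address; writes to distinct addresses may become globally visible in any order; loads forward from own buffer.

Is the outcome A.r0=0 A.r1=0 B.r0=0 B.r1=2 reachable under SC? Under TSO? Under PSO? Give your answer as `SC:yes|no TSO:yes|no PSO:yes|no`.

outcome vector order: (A.r0,A.r1,B.r0,B.r1)
SC (7): 0/0/0/2; 0/0/2/2; 0/2/0/2; 0/2/2/2; 2/2/0/0; 2/2/0/2; 2/2/2/2
TSO (9): 0/0/0/0; 0/0/0/2; 0/0/2/2; 0/2/0/0; 0/2/0/2; 0/2/2/2; 2/2/0/0; 2/2/0/2; 2/2/2/2
PSO (9): 0/0/0/0; 0/0/0/2; 0/0/2/2; 0/2/0/0; 0/2/0/2; 0/2/2/2; 2/2/0/0; 2/2/0/2; 2/2/2/2
target 0/0/0/2 ∈ {SC,TSO,PSO}

SC:yes TSO:yes PSO:yes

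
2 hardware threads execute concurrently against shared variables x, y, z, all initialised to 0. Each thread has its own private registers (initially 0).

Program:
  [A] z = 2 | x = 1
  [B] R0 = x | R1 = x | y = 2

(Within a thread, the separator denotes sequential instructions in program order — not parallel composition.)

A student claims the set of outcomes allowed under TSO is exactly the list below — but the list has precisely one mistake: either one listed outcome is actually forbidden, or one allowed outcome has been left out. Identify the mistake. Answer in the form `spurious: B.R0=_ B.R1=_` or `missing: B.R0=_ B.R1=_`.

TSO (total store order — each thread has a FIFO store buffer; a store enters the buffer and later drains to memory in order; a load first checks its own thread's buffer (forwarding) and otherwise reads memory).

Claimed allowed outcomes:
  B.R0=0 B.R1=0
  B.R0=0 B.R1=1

missing: B.R0=1 B.R1=1

outcome vector order: (B.R0,B.R1)
TSO (3): 0/0 0/1 1/1
TSO∖claimed = {1/1}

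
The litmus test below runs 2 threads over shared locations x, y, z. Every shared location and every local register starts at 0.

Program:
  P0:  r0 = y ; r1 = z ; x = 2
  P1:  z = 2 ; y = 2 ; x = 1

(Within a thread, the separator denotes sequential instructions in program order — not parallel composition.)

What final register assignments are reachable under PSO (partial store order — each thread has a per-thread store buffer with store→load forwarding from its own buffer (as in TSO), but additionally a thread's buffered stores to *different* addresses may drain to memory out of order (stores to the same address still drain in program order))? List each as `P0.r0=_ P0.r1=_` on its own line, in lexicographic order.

P0.r0=0 P0.r1=0
P0.r0=0 P0.r1=2
P0.r0=2 P0.r1=0
P0.r0=2 P0.r1=2

outcome vector order: (P0.r0,P0.r1)
|PSO outcomes| = 4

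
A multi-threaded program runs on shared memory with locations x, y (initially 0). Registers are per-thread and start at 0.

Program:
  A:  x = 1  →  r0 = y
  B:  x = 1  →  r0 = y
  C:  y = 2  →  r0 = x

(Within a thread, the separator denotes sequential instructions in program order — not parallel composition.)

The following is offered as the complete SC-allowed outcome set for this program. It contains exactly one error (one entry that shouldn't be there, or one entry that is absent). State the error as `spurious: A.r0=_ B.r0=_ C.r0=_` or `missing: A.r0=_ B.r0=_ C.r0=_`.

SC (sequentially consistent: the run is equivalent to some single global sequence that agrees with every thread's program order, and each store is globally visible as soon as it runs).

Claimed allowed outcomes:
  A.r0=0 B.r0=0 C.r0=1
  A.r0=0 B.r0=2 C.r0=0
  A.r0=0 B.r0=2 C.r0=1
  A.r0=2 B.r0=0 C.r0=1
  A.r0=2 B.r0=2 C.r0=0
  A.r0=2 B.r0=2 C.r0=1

spurious: A.r0=0 B.r0=2 C.r0=0

outcome vector order: (A.r0,B.r0,C.r0)
under SC → 001, 021, 201, 220, 221
claimed∖SC = {020}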